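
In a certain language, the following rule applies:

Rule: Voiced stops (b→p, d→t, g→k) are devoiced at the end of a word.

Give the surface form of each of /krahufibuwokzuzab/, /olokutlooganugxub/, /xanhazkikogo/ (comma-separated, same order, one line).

krahufibuwokzuzap, olokutlooganugxup, xanhazkikogo

/krahufibuwokzuzab/: /b/ is a voiced stop in word-final position, so it devoices to [p]. → [krahufibuwokzuzap].
/olokutlooganugxub/: /b/ is a voiced stop in word-final position, so it devoices to [p]. → [olokutlooganugxup].
/xanhazkikogo/: the rule's environment is not met; surfaces unchanged as [xanhazkikogo].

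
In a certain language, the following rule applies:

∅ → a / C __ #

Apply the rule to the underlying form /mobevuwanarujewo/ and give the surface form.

mobevuwanarujewo

No segment of /mobevuwanarujewo/ meets the structural description of the rule, so the form surfaces unchanged.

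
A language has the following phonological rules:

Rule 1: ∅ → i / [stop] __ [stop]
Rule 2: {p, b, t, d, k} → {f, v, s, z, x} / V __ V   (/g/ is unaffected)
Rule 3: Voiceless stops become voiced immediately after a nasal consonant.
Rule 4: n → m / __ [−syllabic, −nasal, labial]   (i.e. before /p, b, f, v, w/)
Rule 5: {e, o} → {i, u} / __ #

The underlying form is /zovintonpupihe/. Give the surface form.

zovindombufihi

Rule 1 (stop-cluster i-epenthesis): no segment meets the environment; /zovintonpupihe/ is unchanged.
Rule 2 (intervocalic spirantization): /p/ is a stop between vowels /u/ and /i/, so it spirantizes to the fricative [f]. /zovintonpupihe/ → zovintonpufihe.
Rule 3 (post-nasal voicing): /t/ is a voiceless stop immediately after the nasal /n/, so it voices to [d]. /p/ is a voiceless stop immediately after the nasal /n/, so it voices to [b]. /zovintonpufihe/ → zovindonbufihe.
Rule 4 (nasal place assimilation): /n/ precedes the labial consonant /b/, so it assimilates in place to [m]. /zovindonbufihe/ → zovindombufihe.
Rule 5 (final vowel raising): /e/ is a mid vowel in word-final position, so it raises to [i]. /zovindombufihe/ → zovindombufihi.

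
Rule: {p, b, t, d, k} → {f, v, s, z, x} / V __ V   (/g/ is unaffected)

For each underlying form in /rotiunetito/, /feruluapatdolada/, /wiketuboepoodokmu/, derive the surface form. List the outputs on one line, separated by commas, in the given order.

rosiunesiso, feruluafatdolaza, wixesuvoefoozokmu

/rotiunetito/: /t/ is a stop between vowels /o/ and /i/, so it spirantizes to the fricative [s]. /t/ is a stop between vowels /e/ and /i/, so it spirantizes to the fricative [s]. /t/ is a stop between vowels /i/ and /o/, so it spirantizes to the fricative [s]. → [rosiunesiso].
/feruluapatdolada/: /p/ is a stop between vowels /a/ and /a/, so it spirantizes to the fricative [f]. /d/ is a stop between vowels /a/ and /a/, so it spirantizes to the fricative [z]. → [feruluafatdolaza].
/wiketuboepoodokmu/: /k/ is a stop between vowels /i/ and /e/, so it spirantizes to the fricative [x]. /t/ is a stop between vowels /e/ and /u/, so it spirantizes to the fricative [s]. /b/ is a stop between vowels /u/ and /o/, so it spirantizes to the fricative [v]. /p/ is a stop between vowels /e/ and /o/, so it spirantizes to the fricative [f]. /d/ is a stop between vowels /o/ and /o/, so it spirantizes to the fricative [z]. → [wixesuvoefoozokmu].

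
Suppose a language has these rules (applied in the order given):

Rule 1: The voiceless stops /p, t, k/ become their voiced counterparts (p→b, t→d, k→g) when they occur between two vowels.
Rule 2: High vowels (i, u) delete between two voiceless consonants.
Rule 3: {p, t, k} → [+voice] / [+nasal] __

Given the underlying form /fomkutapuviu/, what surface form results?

fomgudabuviu

Rule 1 (intervocalic voicing): /t/ is a voiceless stop between vowels /u/ and /a/, so it voices to [d]. /p/ is a voiceless stop between vowels /a/ and /u/, so it voices to [b]. /fomkutapuviu/ → fomkudabuviu.
Rule 2 (high vowel syncope): no segment meets the environment; /fomkudabuviu/ is unchanged.
Rule 3 (post-nasal voicing): /k/ is a voiceless stop immediately after the nasal /m/, so it voices to [g]. /fomkudabuviu/ → fomgudabuviu.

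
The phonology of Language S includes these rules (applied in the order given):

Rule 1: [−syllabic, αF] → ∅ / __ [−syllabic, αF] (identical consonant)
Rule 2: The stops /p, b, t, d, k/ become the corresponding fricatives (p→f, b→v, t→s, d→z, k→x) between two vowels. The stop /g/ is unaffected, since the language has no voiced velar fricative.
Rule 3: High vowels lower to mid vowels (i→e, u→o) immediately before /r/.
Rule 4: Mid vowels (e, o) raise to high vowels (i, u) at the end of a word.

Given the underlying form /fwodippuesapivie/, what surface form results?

Rule 1 (degemination): /pp/ is a geminate; the first /p/ deletes. /fwodippuesapivie/ → fwodipuesapivie.
Rule 2 (intervocalic spirantization): /d/ is a stop between vowels /o/ and /i/, so it spirantizes to the fricative [z]. /p/ is a stop between vowels /i/ and /u/, so it spirantizes to the fricative [f]. /p/ is a stop between vowels /a/ and /i/, so it spirantizes to the fricative [f]. /fwodipuesapivie/ → fwozifuesafivie.
Rule 3 (pre-rhotic lowering): no segment meets the environment; /fwozifuesafivie/ is unchanged.
Rule 4 (final vowel raising): /e/ is a mid vowel in word-final position, so it raises to [i]. /fwozifuesafivie/ → fwozifuesafivii.

fwozifuesafivii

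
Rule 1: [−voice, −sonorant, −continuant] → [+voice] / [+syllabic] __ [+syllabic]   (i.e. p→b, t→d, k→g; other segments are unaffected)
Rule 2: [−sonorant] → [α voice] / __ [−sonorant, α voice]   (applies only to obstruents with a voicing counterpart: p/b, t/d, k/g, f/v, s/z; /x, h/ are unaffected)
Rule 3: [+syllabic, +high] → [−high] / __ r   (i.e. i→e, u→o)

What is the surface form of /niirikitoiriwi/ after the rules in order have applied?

Rule 1 (intervocalic voicing): /k/ is a voiceless stop between vowels /i/ and /i/, so it voices to [g]. /t/ is a voiceless stop between vowels /i/ and /o/, so it voices to [d]. /niirikitoiriwi/ → niirigidoiriwi.
Rule 2 (regressive voicing assimilation): no segment meets the environment; /niirigidoiriwi/ is unchanged.
Rule 3 (pre-rhotic lowering): /i/ is a high vowel immediately before /r/, so it lowers to [e]. /i/ is a high vowel immediately before /r/, so it lowers to [e]. /niirigidoiriwi/ → nierigidoeriwi.

nierigidoeriwi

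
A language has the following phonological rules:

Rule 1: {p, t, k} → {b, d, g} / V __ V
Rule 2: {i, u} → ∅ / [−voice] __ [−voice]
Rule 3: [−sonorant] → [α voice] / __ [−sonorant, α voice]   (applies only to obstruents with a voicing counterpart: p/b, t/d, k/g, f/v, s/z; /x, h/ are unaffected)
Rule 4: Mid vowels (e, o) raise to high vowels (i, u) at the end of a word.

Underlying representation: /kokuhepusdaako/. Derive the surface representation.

Rule 1 (intervocalic voicing): /k/ is a voiceless stop between vowels /o/ and /u/, so it voices to [g]. /p/ is a voiceless stop between vowels /e/ and /u/, so it voices to [b]. /k/ is a voiceless stop between vowels /a/ and /o/, so it voices to [g]. /kokuhepusdaako/ → koguhebusdaago.
Rule 2 (high vowel syncope): no segment meets the environment; /koguhebusdaago/ is unchanged.
Rule 3 (regressive voicing assimilation): /s/ precedes the voiced obstruent /d/, so it voices to [z] by assimilation. /koguhebusdaago/ → koguhebuzdaago.
Rule 4 (final vowel raising): /o/ is a mid vowel in word-final position, so it raises to [u]. /koguhebuzdaago/ → koguhebuzdaagu.

koguhebuzdaagu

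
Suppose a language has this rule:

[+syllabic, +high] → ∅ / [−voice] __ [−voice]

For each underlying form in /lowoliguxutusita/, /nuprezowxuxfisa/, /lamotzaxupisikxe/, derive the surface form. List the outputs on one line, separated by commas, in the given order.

lowoliguxtsta, nuprezowxxfsa, lamotzaxpskxe

/lowoliguxutusita/: /u/ is a high vowel flanked by voiceless consonants /x/ and /t/, so it deletes. /u/ is a high vowel flanked by voiceless consonants /t/ and /s/, so it deletes. /i/ is a high vowel flanked by voiceless consonants /s/ and /t/, so it deletes. → [lowoliguxtsta].
/nuprezowxuxfisa/: /u/ is a high vowel flanked by voiceless consonants /x/ and /x/, so it deletes. /i/ is a high vowel flanked by voiceless consonants /f/ and /s/, so it deletes. → [nuprezowxxfsa].
/lamotzaxupisikxe/: /u/ is a high vowel flanked by voiceless consonants /x/ and /p/, so it deletes. /i/ is a high vowel flanked by voiceless consonants /p/ and /s/, so it deletes. /i/ is a high vowel flanked by voiceless consonants /s/ and /k/, so it deletes. → [lamotzaxpskxe].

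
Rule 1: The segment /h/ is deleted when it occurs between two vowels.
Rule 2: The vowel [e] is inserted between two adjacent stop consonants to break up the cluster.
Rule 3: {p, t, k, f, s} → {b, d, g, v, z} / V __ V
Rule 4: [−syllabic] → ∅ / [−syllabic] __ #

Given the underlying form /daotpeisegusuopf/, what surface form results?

Rule 1 (intervocalic h-deletion): no segment meets the environment; /daotpeisegusuopf/ is unchanged.
Rule 2 (stop-cluster e-epenthesis): /t/ and /p/ form a stop–stop cluster, so [e] is inserted between them. /daotpeisegusuopf/ → daotepeisegusuopf.
Rule 3 (intervocalic voicing): /t/ is a voiceless obstruent between vowels /o/ and /e/, so it voices to [d]. /p/ is a voiceless obstruent between vowels /e/ and /e/, so it voices to [b]. /s/ is a voiceless obstruent between vowels /i/ and /e/, so it voices to [z]. /s/ is a voiceless obstruent between vowels /u/ and /u/, so it voices to [z]. /daotepeisegusuopf/ → daodebeizeguzuopf.
Rule 4 (final cluster simplification): /f/ is the second consonant of a word-final cluster /pf/, so it deletes. /daodebeizeguzuopf/ → daodebeizeguzuop.

daodebeizeguzuop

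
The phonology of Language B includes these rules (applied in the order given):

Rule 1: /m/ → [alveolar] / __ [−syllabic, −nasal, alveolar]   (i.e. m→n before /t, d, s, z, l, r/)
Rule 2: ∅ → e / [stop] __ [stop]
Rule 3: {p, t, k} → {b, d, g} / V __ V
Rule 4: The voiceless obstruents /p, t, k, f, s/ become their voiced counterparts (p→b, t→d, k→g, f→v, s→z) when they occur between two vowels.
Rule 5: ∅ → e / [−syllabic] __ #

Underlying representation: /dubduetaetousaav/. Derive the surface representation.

Rule 1 (nasal place assimilation): no segment meets the environment; /dubduetaetousaav/ is unchanged.
Rule 2 (stop-cluster e-epenthesis): /b/ and /d/ form a stop–stop cluster, so [e] is inserted between them. /dubduetaetousaav/ → dubeduetaetousaav.
Rule 3 (intervocalic voicing): /t/ is a voiceless stop between vowels /e/ and /a/, so it voices to [d]. /t/ is a voiceless stop between vowels /e/ and /o/, so it voices to [d]. /dubeduetaetousaav/ → dubeduedaedousaav.
Rule 4 (intervocalic voicing): /s/ is a voiceless obstruent between vowels /u/ and /a/, so it voices to [z]. /dubeduedaedousaav/ → dubeduedaedouzaav.
Rule 5 (final e-epenthesis): the form ends in the consonant /v/, so [e] is inserted word-finally. /dubeduedaedouzaav/ → dubeduedaedouzaave.

dubeduedaedouzaave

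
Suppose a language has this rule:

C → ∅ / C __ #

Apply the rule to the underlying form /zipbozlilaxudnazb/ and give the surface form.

zipbozlilaxudnaz

/b/ is the second consonant of a word-final cluster /zb/, so it deletes.
The other instances of /z/, /p/, /b/, /l/, /x/, /d/, /n/ do not occur in the required environment and remain unchanged.
Surface form: [zipbozlilaxudnaz].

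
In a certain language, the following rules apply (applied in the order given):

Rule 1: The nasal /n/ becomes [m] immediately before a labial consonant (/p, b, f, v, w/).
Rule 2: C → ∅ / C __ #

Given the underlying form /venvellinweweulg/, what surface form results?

vemvellimweweul

Rule 1 (nasal place assimilation): /n/ precedes the labial consonant /v/, so it assimilates in place to [m]. /n/ precedes the labial consonant /w/, so it assimilates in place to [m]. /venvellinweweulg/ → vemvellimweweulg.
Rule 2 (final cluster simplification): /g/ is the second consonant of a word-final cluster /lg/, so it deletes. /vemvellimweweulg/ → vemvellimweweul.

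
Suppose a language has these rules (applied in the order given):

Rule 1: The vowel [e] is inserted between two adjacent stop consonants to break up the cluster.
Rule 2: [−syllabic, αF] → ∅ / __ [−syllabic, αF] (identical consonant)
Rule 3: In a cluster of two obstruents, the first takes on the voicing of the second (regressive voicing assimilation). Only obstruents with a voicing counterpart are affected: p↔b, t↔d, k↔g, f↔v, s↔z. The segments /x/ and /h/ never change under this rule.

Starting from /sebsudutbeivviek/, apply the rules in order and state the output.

Rule 1 (stop-cluster e-epenthesis): /t/ and /b/ form a stop–stop cluster, so [e] is inserted between them. /sebsudutbeivviek/ → sebsudutebeivviek.
Rule 2 (degemination): /vv/ is a geminate; the first /v/ deletes. /sebsudutebeivviek/ → sebsudutebeiviek.
Rule 3 (regressive voicing assimilation): /b/ precedes the voiceless obstruent /s/, so it devoices to [p] by assimilation. /sebsudutebeiviek/ → sepsudutebeiviek.

sepsudutebeiviek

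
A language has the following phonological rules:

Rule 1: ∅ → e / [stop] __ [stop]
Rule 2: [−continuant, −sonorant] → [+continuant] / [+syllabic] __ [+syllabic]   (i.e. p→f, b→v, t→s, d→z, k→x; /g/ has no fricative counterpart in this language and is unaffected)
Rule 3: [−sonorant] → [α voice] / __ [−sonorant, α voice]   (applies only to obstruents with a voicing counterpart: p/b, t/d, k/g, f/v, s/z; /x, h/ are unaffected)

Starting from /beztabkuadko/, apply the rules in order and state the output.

Rule 1 (stop-cluster e-epenthesis): /b/ and /k/ form a stop–stop cluster, so [e] is inserted between them. /d/ and /k/ form a stop–stop cluster, so [e] is inserted between them. /beztabkuadko/ → beztabekuadeko.
Rule 2 (intervocalic spirantization): /b/ is a stop between vowels /a/ and /e/, so it spirantizes to the fricative [v]. /k/ is a stop between vowels /e/ and /u/, so it spirantizes to the fricative [x]. /d/ is a stop between vowels /a/ and /e/, so it spirantizes to the fricative [z]. /k/ is a stop between vowels /e/ and /o/, so it spirantizes to the fricative [x]. /beztabekuadeko/ → beztavexuazexo.
Rule 3 (regressive voicing assimilation): /z/ precedes the voiceless obstruent /t/, so it devoices to [s] by assimilation. /beztavexuazexo/ → bestavexuazexo.

bestavexuazexo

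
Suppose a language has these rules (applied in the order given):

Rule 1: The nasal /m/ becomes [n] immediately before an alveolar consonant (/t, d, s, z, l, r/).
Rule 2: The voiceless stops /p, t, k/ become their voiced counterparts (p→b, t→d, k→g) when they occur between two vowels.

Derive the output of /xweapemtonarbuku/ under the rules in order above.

Rule 1 (nasal place assimilation): /m/ precedes the alveolar consonant /t/, so it assimilates in place to [n]. /xweapemtonarbuku/ → xweapentonarbuku.
Rule 2 (intervocalic voicing): /p/ is a voiceless stop between vowels /a/ and /e/, so it voices to [b]. /k/ is a voiceless stop between vowels /u/ and /u/, so it voices to [g]. /xweapentonarbuku/ → xweabentonarbugu.

xweabentonarbugu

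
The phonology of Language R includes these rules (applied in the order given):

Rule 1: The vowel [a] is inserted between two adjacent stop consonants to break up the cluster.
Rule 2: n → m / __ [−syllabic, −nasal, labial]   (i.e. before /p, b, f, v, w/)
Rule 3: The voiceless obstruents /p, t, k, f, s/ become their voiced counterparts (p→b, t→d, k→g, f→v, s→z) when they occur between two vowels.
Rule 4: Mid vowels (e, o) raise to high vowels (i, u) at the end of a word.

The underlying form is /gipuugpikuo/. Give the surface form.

gibuugabiguu

Rule 1 (stop-cluster a-epenthesis): /g/ and /p/ form a stop–stop cluster, so [a] is inserted between them. /gipuugpikuo/ → gipuugapikuo.
Rule 2 (nasal place assimilation): no segment meets the environment; /gipuugapikuo/ is unchanged.
Rule 3 (intervocalic voicing): /p/ is a voiceless obstruent between vowels /i/ and /u/, so it voices to [b]. /p/ is a voiceless obstruent between vowels /a/ and /i/, so it voices to [b]. /k/ is a voiceless obstruent between vowels /i/ and /u/, so it voices to [g]. /gipuugapikuo/ → gibuugabiguo.
Rule 4 (final vowel raising): /o/ is a mid vowel in word-final position, so it raises to [u]. /gibuugabiguo/ → gibuugabiguu.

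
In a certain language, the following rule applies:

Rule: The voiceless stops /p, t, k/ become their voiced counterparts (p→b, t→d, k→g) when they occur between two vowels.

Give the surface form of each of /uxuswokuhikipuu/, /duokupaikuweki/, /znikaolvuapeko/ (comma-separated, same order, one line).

/uxuswokuhikipuu/: /k/ is a voiceless stop between vowels /o/ and /u/, so it voices to [g]. /k/ is a voiceless stop between vowels /i/ and /i/, so it voices to [g]. /p/ is a voiceless stop between vowels /i/ and /u/, so it voices to [b]. → [uxuswoguhigibuu].
/duokupaikuweki/: /k/ is a voiceless stop between vowels /o/ and /u/, so it voices to [g]. /p/ is a voiceless stop between vowels /u/ and /a/, so it voices to [b]. /k/ is a voiceless stop between vowels /i/ and /u/, so it voices to [g]. /k/ is a voiceless stop between vowels /e/ and /i/, so it voices to [g]. → [duogubaiguwegi].
/znikaolvuapeko/: /k/ is a voiceless stop between vowels /i/ and /a/, so it voices to [g]. /p/ is a voiceless stop between vowels /a/ and /e/, so it voices to [b]. /k/ is a voiceless stop between vowels /e/ and /o/, so it voices to [g]. → [znigaolvuabego].

uxuswoguhigibuu, duogubaiguwegi, znigaolvuabego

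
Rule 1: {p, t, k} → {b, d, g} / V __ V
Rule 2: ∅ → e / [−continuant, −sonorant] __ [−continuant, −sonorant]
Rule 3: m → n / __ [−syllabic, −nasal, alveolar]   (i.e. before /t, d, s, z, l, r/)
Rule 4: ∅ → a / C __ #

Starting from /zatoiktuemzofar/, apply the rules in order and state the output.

zadoiketuenzofara

Rule 1 (intervocalic voicing): /t/ is a voiceless stop between vowels /a/ and /o/, so it voices to [d]. /zatoiktuemzofar/ → zadoiktuemzofar.
Rule 2 (stop-cluster e-epenthesis): /k/ and /t/ form a stop–stop cluster, so [e] is inserted between them. /zadoiktuemzofar/ → zadoiketuemzofar.
Rule 3 (nasal place assimilation): /m/ precedes the alveolar consonant /z/, so it assimilates in place to [n]. /zadoiketuemzofar/ → zadoiketuenzofar.
Rule 4 (final a-epenthesis): the form ends in the consonant /r/, so [a] is inserted word-finally. /zadoiketuenzofar/ → zadoiketuenzofara.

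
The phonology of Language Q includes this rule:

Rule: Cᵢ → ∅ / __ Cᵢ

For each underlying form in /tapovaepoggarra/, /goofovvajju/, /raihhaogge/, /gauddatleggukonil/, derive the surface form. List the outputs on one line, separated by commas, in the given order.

/tapovaepoggarra/: /gg/ is a geminate; the first /g/ deletes. /rr/ is a geminate; the first /r/ deletes. → [tapovaepogara].
/goofovvajju/: /vv/ is a geminate; the first /v/ deletes. /jj/ is a geminate; the first /j/ deletes. → [goofovaju].
/raihhaogge/: /hh/ is a geminate; the first /h/ deletes. /gg/ is a geminate; the first /g/ deletes. → [raihaoge].
/gauddatleggukonil/: /dd/ is a geminate; the first /d/ deletes. /gg/ is a geminate; the first /g/ deletes. → [gaudatlegukonil].

tapovaepogara, goofovaju, raihaoge, gaudatlegukonil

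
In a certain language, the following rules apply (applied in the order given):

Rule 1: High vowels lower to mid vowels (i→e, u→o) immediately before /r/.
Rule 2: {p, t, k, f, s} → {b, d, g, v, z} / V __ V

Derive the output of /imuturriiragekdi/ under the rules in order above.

imudorrieragekdi

Rule 1 (pre-rhotic lowering): /u/ is a high vowel immediately before /r/, so it lowers to [o]. /i/ is a high vowel immediately before /r/, so it lowers to [e]. /imuturriiragekdi/ → imutorrieragekdi.
Rule 2 (intervocalic voicing): /t/ is a voiceless obstruent between vowels /u/ and /o/, so it voices to [d]. /imutorrieragekdi/ → imudorrieragekdi.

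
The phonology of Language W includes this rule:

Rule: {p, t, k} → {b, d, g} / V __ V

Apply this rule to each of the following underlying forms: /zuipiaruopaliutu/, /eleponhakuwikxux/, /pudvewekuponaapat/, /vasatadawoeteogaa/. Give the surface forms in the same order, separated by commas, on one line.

zuibiaruobaliudu, elebonhaguwikxux, pudvewegubonaabat, vasadadawoedeogaa

/zuipiaruopaliutu/: /p/ is a voiceless stop between vowels /i/ and /i/, so it voices to [b]. /p/ is a voiceless stop between vowels /o/ and /a/, so it voices to [b]. /t/ is a voiceless stop between vowels /u/ and /u/, so it voices to [d]. → [zuibiaruobaliudu].
/eleponhakuwikxux/: /p/ is a voiceless stop between vowels /e/ and /o/, so it voices to [b]. /k/ is a voiceless stop between vowels /a/ and /u/, so it voices to [g]. → [elebonhaguwikxux].
/pudvewekuponaapat/: /k/ is a voiceless stop between vowels /e/ and /u/, so it voices to [g]. /p/ is a voiceless stop between vowels /u/ and /o/, so it voices to [b]. /p/ is a voiceless stop between vowels /a/ and /a/, so it voices to [b]. → [pudvewegubonaabat].
/vasatadawoeteogaa/: /t/ is a voiceless stop between vowels /a/ and /a/, so it voices to [d]. /t/ is a voiceless stop between vowels /e/ and /e/, so it voices to [d]. → [vasadadawoedeogaa].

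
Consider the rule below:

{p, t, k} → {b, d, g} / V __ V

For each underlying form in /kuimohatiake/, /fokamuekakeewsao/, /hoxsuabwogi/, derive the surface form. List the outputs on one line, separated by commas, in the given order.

/kuimohatiake/: /t/ is a voiceless stop between vowels /a/ and /i/, so it voices to [d]. /k/ is a voiceless stop between vowels /a/ and /e/, so it voices to [g]. → [kuimohadiage].
/fokamuekakeewsao/: /k/ is a voiceless stop between vowels /o/ and /a/, so it voices to [g]. /k/ is a voiceless stop between vowels /e/ and /a/, so it voices to [g]. /k/ is a voiceless stop between vowels /a/ and /e/, so it voices to [g]. → [fogamuegageewsao].
/hoxsuabwogi/: the rule's environment is not met; surfaces unchanged as [hoxsuabwogi].

kuimohadiage, fogamuegageewsao, hoxsuabwogi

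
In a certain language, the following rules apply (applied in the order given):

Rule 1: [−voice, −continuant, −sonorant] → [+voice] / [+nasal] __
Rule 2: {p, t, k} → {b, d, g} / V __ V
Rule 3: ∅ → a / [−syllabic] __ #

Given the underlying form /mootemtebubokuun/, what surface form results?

moodemdebuboguuna

Rule 1 (post-nasal voicing): /t/ is a voiceless stop immediately after the nasal /m/, so it voices to [d]. /mootemtebubokuun/ → mootemdebubokuun.
Rule 2 (intervocalic voicing): /t/ is a voiceless stop between vowels /o/ and /e/, so it voices to [d]. /k/ is a voiceless stop between vowels /o/ and /u/, so it voices to [g]. /mootemdebubokuun/ → moodemdebuboguun.
Rule 3 (final a-epenthesis): the form ends in the consonant /n/, so [a] is inserted word-finally. /moodemdebuboguun/ → moodemdebuboguuna.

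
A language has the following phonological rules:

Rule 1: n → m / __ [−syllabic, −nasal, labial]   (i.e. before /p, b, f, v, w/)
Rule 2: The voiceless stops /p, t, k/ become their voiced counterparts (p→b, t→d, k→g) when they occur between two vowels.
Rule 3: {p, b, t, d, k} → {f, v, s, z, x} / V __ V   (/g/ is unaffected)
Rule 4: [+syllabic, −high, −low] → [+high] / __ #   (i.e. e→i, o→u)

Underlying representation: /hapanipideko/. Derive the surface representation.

havanivizegu

Rule 1 (nasal place assimilation): no segment meets the environment; /hapanipideko/ is unchanged.
Rule 2 (intervocalic voicing): /p/ is a voiceless stop between vowels /a/ and /a/, so it voices to [b]. /p/ is a voiceless stop between vowels /i/ and /i/, so it voices to [b]. /k/ is a voiceless stop between vowels /e/ and /o/, so it voices to [g]. /hapanipideko/ → habanibidego.
Rule 3 (intervocalic spirantization): /b/ is a stop between vowels /a/ and /a/, so it spirantizes to the fricative [v]. /b/ is a stop between vowels /i/ and /i/, so it spirantizes to the fricative [v]. /d/ is a stop between vowels /i/ and /e/, so it spirantizes to the fricative [z]. /habanibidego/ → havanivizego.
Rule 4 (final vowel raising): /o/ is a mid vowel in word-final position, so it raises to [u]. /havanivizego/ → havanivizegu.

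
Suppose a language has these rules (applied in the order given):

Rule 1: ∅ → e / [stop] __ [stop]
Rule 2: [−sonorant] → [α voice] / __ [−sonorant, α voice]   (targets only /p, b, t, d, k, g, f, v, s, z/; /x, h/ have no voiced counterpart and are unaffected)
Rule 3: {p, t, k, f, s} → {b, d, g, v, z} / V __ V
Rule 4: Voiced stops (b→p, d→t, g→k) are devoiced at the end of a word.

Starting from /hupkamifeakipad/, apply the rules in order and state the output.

hubegamiveagibat

Rule 1 (stop-cluster e-epenthesis): /p/ and /k/ form a stop–stop cluster, so [e] is inserted between them. /hupkamifeakipad/ → hupekamifeakipad.
Rule 2 (regressive voicing assimilation): no segment meets the environment; /hupekamifeakipad/ is unchanged.
Rule 3 (intervocalic voicing): /p/ is a voiceless obstruent between vowels /u/ and /e/, so it voices to [b]. /k/ is a voiceless obstruent between vowels /e/ and /a/, so it voices to [g]. /f/ is a voiceless obstruent between vowels /i/ and /e/, so it voices to [v]. /k/ is a voiceless obstruent between vowels /a/ and /i/, so it voices to [g]. /p/ is a voiceless obstruent between vowels /i/ and /a/, so it voices to [b]. /hupekamifeakipad/ → hubegamiveagibad.
Rule 4 (final devoicing): /d/ is a voiced stop in word-final position, so it devoices to [t]. /hubegamiveagibad/ → hubegamiveagibat.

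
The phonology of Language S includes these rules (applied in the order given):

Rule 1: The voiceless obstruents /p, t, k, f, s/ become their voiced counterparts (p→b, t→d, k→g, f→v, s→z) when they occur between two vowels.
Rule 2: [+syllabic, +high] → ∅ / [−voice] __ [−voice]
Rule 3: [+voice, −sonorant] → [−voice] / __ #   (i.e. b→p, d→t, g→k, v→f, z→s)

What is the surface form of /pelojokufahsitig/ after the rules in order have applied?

pelojoguvahsidik

Rule 1 (intervocalic voicing): /k/ is a voiceless obstruent between vowels /o/ and /u/, so it voices to [g]. /f/ is a voiceless obstruent between vowels /u/ and /a/, so it voices to [v]. /t/ is a voiceless obstruent between vowels /i/ and /i/, so it voices to [d]. /pelojokufahsitig/ → pelojoguvahsidig.
Rule 2 (high vowel syncope): no segment meets the environment; /pelojoguvahsidig/ is unchanged.
Rule 3 (final devoicing): /g/ is a voiced obstruent in word-final position, so it devoices to [k]. /pelojoguvahsidig/ → pelojoguvahsidik.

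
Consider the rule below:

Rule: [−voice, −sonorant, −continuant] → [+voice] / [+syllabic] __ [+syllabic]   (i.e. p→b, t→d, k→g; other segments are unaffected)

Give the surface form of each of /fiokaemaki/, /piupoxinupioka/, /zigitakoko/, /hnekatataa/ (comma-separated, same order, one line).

/fiokaemaki/: /k/ is a voiceless stop between vowels /o/ and /a/, so it voices to [g]. /k/ is a voiceless stop between vowels /a/ and /i/, so it voices to [g]. → [fiogaemagi].
/piupoxinupioka/: /p/ is a voiceless stop between vowels /u/ and /o/, so it voices to [b]. /p/ is a voiceless stop between vowels /u/ and /i/, so it voices to [b]. /k/ is a voiceless stop between vowels /o/ and /a/, so it voices to [g]. → [piuboxinubioga].
/zigitakoko/: /t/ is a voiceless stop between vowels /i/ and /a/, so it voices to [d]. /k/ is a voiceless stop between vowels /a/ and /o/, so it voices to [g]. /k/ is a voiceless stop between vowels /o/ and /o/, so it voices to [g]. → [zigidagogo].
/hnekatataa/: /k/ is a voiceless stop between vowels /e/ and /a/, so it voices to [g]. /t/ is a voiceless stop between vowels /a/ and /a/, so it voices to [d]. /t/ is a voiceless stop between vowels /a/ and /a/, so it voices to [d]. → [hnegadadaa].

fiogaemagi, piuboxinubioga, zigidagogo, hnegadadaa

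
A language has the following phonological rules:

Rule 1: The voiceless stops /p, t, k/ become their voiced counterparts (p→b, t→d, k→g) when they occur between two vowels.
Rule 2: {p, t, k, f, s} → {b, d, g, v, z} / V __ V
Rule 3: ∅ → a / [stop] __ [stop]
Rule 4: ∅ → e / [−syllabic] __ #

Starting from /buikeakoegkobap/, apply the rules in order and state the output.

Rule 1 (intervocalic voicing): /k/ is a voiceless stop between vowels /i/ and /e/, so it voices to [g]. /k/ is a voiceless stop between vowels /a/ and /o/, so it voices to [g]. /buikeakoegkobap/ → buigeagoegkobap.
Rule 2 (intervocalic voicing): no segment meets the environment; /buigeagoegkobap/ is unchanged.
Rule 3 (stop-cluster a-epenthesis): /g/ and /k/ form a stop–stop cluster, so [a] is inserted between them. /buigeagoegkobap/ → buigeagoegakobap.
Rule 4 (final e-epenthesis): the form ends in the consonant /p/, so [e] is inserted word-finally. /buigeagoegakobap/ → buigeagoegakobape.

buigeagoegakobape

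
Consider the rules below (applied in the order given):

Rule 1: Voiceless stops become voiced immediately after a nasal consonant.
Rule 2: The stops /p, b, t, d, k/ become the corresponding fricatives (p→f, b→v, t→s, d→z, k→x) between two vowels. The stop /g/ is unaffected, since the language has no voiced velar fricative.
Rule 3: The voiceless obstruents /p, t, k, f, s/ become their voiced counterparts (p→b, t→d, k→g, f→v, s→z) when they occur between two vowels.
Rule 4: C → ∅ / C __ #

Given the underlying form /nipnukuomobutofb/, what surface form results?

nipnuxuomovuzof

Rule 1 (post-nasal voicing): no segment meets the environment; /nipnukuomobutofb/ is unchanged.
Rule 2 (intervocalic spirantization): /k/ is a stop between vowels /u/ and /u/, so it spirantizes to the fricative [x]. /b/ is a stop between vowels /o/ and /u/, so it spirantizes to the fricative [v]. /t/ is a stop between vowels /u/ and /o/, so it spirantizes to the fricative [s]. /nipnukuomobutofb/ → nipnuxuomovusofb.
Rule 3 (intervocalic voicing): /s/ is a voiceless obstruent between vowels /u/ and /o/, so it voices to [z]. /nipnuxuomovusofb/ → nipnuxuomovuzofb.
Rule 4 (final cluster simplification): /b/ is the second consonant of a word-final cluster /fb/, so it deletes. /nipnuxuomovuzofb/ → nipnuxuomovuzof.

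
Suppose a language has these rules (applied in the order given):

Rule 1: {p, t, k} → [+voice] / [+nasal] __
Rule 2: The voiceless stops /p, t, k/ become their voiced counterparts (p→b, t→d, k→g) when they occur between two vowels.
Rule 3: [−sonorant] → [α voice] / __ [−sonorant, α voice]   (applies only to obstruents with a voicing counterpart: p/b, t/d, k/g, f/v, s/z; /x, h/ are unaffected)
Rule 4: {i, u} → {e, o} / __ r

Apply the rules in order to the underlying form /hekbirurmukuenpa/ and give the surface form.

Rule 1 (post-nasal voicing): /p/ is a voiceless stop immediately after the nasal /n/, so it voices to [b]. /hekbirurmukuenpa/ → hekbirurmukuenba.
Rule 2 (intervocalic voicing): /k/ is a voiceless stop between vowels /u/ and /u/, so it voices to [g]. /hekbirurmukuenba/ → hekbirurmuguenba.
Rule 3 (regressive voicing assimilation): /k/ precedes the voiced obstruent /b/, so it voices to [g] by assimilation. /hekbirurmuguenba/ → hegbirurmuguenba.
Rule 4 (pre-rhotic lowering): /i/ is a high vowel immediately before /r/, so it lowers to [e]. /u/ is a high vowel immediately before /r/, so it lowers to [o]. /hegbirurmuguenba/ → hegberormuguenba.

hegberormuguenba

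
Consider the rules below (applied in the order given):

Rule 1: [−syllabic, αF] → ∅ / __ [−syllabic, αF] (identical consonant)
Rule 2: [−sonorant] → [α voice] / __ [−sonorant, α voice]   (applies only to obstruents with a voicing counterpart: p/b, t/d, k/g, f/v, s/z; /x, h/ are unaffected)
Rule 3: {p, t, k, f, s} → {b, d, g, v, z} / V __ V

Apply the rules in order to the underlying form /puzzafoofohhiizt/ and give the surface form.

Rule 1 (degemination): /zz/ is a geminate; the first /z/ deletes. /hh/ is a geminate; the first /h/ deletes. /puzzafoofohhiizt/ → puzafoofohiizt.
Rule 2 (regressive voicing assimilation): /z/ precedes the voiceless obstruent /t/, so it devoices to [s] by assimilation. /puzafoofohiizt/ → puzafoofohiist.
Rule 3 (intervocalic voicing): /f/ is a voiceless obstruent between vowels /a/ and /o/, so it voices to [v]. /f/ is a voiceless obstruent between vowels /o/ and /o/, so it voices to [v]. /puzafoofohiist/ → puzavoovohiist.

puzavoovohiist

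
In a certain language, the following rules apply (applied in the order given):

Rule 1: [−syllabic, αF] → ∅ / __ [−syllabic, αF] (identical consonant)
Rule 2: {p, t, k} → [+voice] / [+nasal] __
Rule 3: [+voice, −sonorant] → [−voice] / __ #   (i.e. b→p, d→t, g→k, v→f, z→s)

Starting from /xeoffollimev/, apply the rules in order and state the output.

xeofolimef

Rule 1 (degemination): /ff/ is a geminate; the first /f/ deletes. /ll/ is a geminate; the first /l/ deletes. /xeoffollimev/ → xeofolimev.
Rule 2 (post-nasal voicing): no segment meets the environment; /xeofolimev/ is unchanged.
Rule 3 (final devoicing): /v/ is a voiced obstruent in word-final position, so it devoices to [f]. /xeofolimev/ → xeofolimef.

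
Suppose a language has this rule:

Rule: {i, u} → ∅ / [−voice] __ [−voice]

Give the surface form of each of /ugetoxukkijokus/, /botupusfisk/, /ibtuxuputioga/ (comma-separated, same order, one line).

/ugetoxukkijokus/: /u/ is a high vowel flanked by voiceless consonants /x/ and /k/, so it deletes. /u/ is a high vowel flanked by voiceless consonants /k/ and /s/, so it deletes. → [ugetoxkkijoks].
/botupusfisk/: /u/ is a high vowel flanked by voiceless consonants /t/ and /p/, so it deletes. /u/ is a high vowel flanked by voiceless consonants /p/ and /s/, so it deletes. /i/ is a high vowel flanked by voiceless consonants /f/ and /s/, so it deletes. → [botpsfsk].
/ibtuxuputioga/: /u/ is a high vowel flanked by voiceless consonants /t/ and /x/, so it deletes. /u/ is a high vowel flanked by voiceless consonants /x/ and /p/, so it deletes. /u/ is a high vowel flanked by voiceless consonants /p/ and /t/, so it deletes. → [ibtxptioga].

ugetoxkkijoks, botpsfsk, ibtxptioga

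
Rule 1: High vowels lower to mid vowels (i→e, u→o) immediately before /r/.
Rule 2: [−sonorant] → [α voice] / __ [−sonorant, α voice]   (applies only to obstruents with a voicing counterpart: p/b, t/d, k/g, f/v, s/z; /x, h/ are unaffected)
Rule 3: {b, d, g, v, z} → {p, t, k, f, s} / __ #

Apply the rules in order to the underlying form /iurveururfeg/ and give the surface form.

iorveororfek

Rule 1 (pre-rhotic lowering): /u/ is a high vowel immediately before /r/, so it lowers to [o]. /u/ is a high vowel immediately before /r/, so it lowers to [o]. /u/ is a high vowel immediately before /r/, so it lowers to [o]. /iurveururfeg/ → iorveororfeg.
Rule 2 (regressive voicing assimilation): no segment meets the environment; /iorveororfeg/ is unchanged.
Rule 3 (final devoicing): /g/ is a voiced obstruent in word-final position, so it devoices to [k]. /iorveororfeg/ → iorveororfek.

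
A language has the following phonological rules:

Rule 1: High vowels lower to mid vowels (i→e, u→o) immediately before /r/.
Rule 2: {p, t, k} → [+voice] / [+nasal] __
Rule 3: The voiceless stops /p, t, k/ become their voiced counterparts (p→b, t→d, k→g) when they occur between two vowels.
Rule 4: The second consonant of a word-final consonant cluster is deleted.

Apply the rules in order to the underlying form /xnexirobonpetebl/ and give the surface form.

Rule 1 (pre-rhotic lowering): /i/ is a high vowel immediately before /r/, so it lowers to [e]. /xnexirobonpetebl/ → xnexerobonpetebl.
Rule 2 (post-nasal voicing): /p/ is a voiceless stop immediately after the nasal /n/, so it voices to [b]. /xnexerobonpetebl/ → xnexerobonbetebl.
Rule 3 (intervocalic voicing): /t/ is a voiceless stop between vowels /e/ and /e/, so it voices to [d]. /xnexerobonbetebl/ → xnexerobonbedebl.
Rule 4 (final cluster simplification): /l/ is the second consonant of a word-final cluster /bl/, so it deletes. /xnexerobonbedebl/ → xnexerobonbedeb.

xnexerobonbedeb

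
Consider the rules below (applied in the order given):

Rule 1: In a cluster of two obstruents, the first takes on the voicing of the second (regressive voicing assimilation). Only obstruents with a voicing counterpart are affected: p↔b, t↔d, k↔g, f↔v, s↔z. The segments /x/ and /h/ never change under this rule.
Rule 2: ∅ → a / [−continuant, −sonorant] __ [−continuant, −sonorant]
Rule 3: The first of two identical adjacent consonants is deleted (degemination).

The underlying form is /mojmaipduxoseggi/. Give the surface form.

Rule 1 (regressive voicing assimilation): /p/ precedes the voiced obstruent /d/, so it voices to [b] by assimilation. /mojmaipduxoseggi/ → mojmaibduxoseggi.
Rule 2 (stop-cluster a-epenthesis): /b/ and /d/ form a stop–stop cluster, so [a] is inserted between them. /g/ and /g/ form a stop–stop cluster, so [a] is inserted between them. /mojmaibduxoseggi/ → mojmaibaduxosegagi.
Rule 3 (degemination): no segment meets the environment; /mojmaibaduxosegagi/ is unchanged.

mojmaibaduxosegagi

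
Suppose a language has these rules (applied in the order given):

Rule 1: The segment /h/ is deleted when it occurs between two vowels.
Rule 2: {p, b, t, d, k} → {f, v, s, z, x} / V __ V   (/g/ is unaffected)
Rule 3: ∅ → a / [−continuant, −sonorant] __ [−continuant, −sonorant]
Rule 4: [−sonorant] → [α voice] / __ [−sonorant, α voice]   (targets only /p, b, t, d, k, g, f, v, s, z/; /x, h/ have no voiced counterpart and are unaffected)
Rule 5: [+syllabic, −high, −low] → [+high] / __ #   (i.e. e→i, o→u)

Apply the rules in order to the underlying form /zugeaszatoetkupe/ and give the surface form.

zugeazzasoetakufi

Rule 1 (intervocalic h-deletion): no segment meets the environment; /zugeaszatoetkupe/ is unchanged.
Rule 2 (intervocalic spirantization): /t/ is a stop between vowels /a/ and /o/, so it spirantizes to the fricative [s]. /p/ is a stop between vowels /u/ and /e/, so it spirantizes to the fricative [f]. /zugeaszatoetkupe/ → zugeaszasoetkufe.
Rule 3 (stop-cluster a-epenthesis): /t/ and /k/ form a stop–stop cluster, so [a] is inserted between them. /zugeaszasoetkufe/ → zugeaszasoetakufe.
Rule 4 (regressive voicing assimilation): /s/ precedes the voiced obstruent /z/, so it voices to [z] by assimilation. /zugeaszasoetakufe/ → zugeazzasoetakufe.
Rule 5 (final vowel raising): /e/ is a mid vowel in word-final position, so it raises to [i]. /zugeazzasoetakufe/ → zugeazzasoetakufi.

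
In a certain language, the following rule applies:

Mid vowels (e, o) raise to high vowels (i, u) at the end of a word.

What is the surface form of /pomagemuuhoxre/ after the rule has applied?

pomagemuuhoxri

Scanning /pomagemuuhoxre/: /o/ at position 2 is not in the conditioning environment; /e/ at position 6 is not in the conditioning environment; /o/ at position 11 is not in the conditioning environment; /e/ is a mid vowel in word-final position, so it raises to [i].
Result: [pomagemuuhoxri].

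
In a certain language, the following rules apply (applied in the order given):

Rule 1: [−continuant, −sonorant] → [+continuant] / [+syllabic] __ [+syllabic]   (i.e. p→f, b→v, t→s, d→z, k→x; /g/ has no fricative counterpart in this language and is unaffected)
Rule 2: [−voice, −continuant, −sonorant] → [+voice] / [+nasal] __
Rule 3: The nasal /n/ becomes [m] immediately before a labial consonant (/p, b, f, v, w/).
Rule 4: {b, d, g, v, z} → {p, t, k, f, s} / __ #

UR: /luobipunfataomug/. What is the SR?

luovifumfasaomuk

Rule 1 (intervocalic spirantization): /b/ is a stop between vowels /o/ and /i/, so it spirantizes to the fricative [v]. /p/ is a stop between vowels /i/ and /u/, so it spirantizes to the fricative [f]. /t/ is a stop between vowels /a/ and /a/, so it spirantizes to the fricative [s]. /luobipunfataomug/ → luovifunfasaomug.
Rule 2 (post-nasal voicing): no segment meets the environment; /luovifunfasaomug/ is unchanged.
Rule 3 (nasal place assimilation): /n/ precedes the labial consonant /f/, so it assimilates in place to [m]. /luovifunfasaomug/ → luovifumfasaomug.
Rule 4 (final devoicing): /g/ is a voiced obstruent in word-final position, so it devoices to [k]. /luovifumfasaomug/ → luovifumfasaomuk.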